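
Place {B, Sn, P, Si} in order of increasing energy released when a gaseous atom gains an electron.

B is in period 2, group 13; Si is in period 3, group 14; P is in period 3, group 15; Sn is in period 5, group 14.
Electron affinity generally becomes more exothermic across a period toward the halogens and less exothermic down a group.
Here both period and group differ, so the two effects have to be weighed against each other.
P > B: period and group pull opposite ways; the across-period shift dominates (72 vs 27 kJ/mol).
Sn > P: this pair runs against the simple trend — see the exception note.
Si > Sn: they share group 14; the group trend gives Si the larger value.
Note the exception: Sn has a higher electron affinity than P, contrary to the simple trend — adding an electron to P's half-filled np³ subshell costs electron-pairing energy.
Note the exception: Si has a higher electron affinity than P, contrary to the simple trend — adding an electron to P's half-filled 3p³ is unfavourable, so Si (3p²) has the more exothermic EA.
For reference (kJ/mol): B 27, Si 134, P 72, Sn 107.
So from lowest to highest: B < P < Sn < Si.

B < P < Sn < Si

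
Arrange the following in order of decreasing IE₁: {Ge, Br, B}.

Br > B > Ge

B is in period 2, group 13; Ge is in period 4, group 14; Br is in period 4, group 17.
First ionization energy rises across a period (greater Z_eff holds electrons more tightly) and falls down a group (valence electrons are farther from the nucleus).
These span different periods and groups, so the two trends combine.
B > Ge: the two effects oppose for this pair; the down-group effect wins (801 vs 762 kJ/mol).
Br > B: the two effects oppose for this pair; the across-period effect wins (1140 vs 801 kJ/mol).
Tabulated first ionization energy (kJ/mol): B 801, Ge 762, Br 1140.
So from highest to lowest: Br > B > Ge.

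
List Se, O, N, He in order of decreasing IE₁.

IE₁ increases left→right with effective nuclear charge and decreases top→bottom as the valence shell moves farther out.
These span different periods and groups, so the two trends combine.
O > Se: O sits above Se in group 16, so the down-group effect alone puts O higher.
N > O: this pair runs against the simple trend — see the exception note.
He > N: both effects reinforce here, so He is clearly the higher of the two.
Note the exception: N has a higher first ionization energy than O, contrary to the simple trend — pairing an electron in O's 2p⁴ costs repulsion energy, so O ionizes more easily than half-filled N (2p³).
Approximate values (kJ/mol): He 2372, N 1402, O 1314, Se 941.
So from highest to lowest: He > N > O > Se.

He > N > O > Se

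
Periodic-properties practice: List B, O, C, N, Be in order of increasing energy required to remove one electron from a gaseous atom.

Be is in period 2, group 2; B is in period 2, group 13; C is in period 2, group 14; N is in period 2, group 15; O is in period 2, group 16.
First ionization energy rises across a period (greater Z_eff holds electrons more tightly) and falls down a group (valence electrons are farther from the nucleus).
All lie in period 2; the across-period trend (first ionization energy increases left to right) applies, with the exception below.
Note the exception: Be has a higher first ionization energy than B, contrary to the simple trend — removing B's lone 2p electron is easier than breaking Be's filled 2s².
Note the exception: N has a higher first ionization energy than O, contrary to the simple trend — pairing an electron in O's 2p⁴ costs repulsion energy, so O ionizes more easily than half-filled N (2p³).
Tabulated first ionization energy (kJ/mol): Be 900, B 801, C 1086, N 1402, O 1314.
So from lowest to highest: B < Be < C < O < N.

B < Be < C < O < N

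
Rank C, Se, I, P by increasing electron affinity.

P, C, Se, I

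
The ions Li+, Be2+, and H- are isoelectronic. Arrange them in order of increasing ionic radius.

All of these have 2 electrons, so size is governed by nuclear charge alone: the more protons, the stronger the pull on the same electron cloud, and the smaller the ion.
Nuclear charges: Be2+ (Z=4), Li+ (Z=3), H- (Z=1).
Smallest to largest: Be2+ < Li+ < H-.

Be2+ < Li+ < H-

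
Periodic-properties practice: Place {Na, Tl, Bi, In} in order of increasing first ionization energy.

Na < In < Tl < Bi

Na is in period 3, group 1; In is in period 5, group 13; Tl is in period 6, group 13; Bi is in period 6, group 15.
First ionization energy rises across a period (greater Z_eff holds electrons more tightly) and falls down a group (valence electrons are farther from the nucleus).
These span different periods and groups, so the two trends combine.
In > Na: period and group pull opposite ways; the across-period shift dominates (558 vs 496 kJ/mol).
Tl > In: this pair runs against the simple trend — see the exception note.
Bi > Tl: Bi lies to the right of Tl in period 6, so the across-period effect alone puts Bi higher.
Note the exception: Tl has a higher first ionization energy than In, contrary to the simple trend — relativistic 6s stabilisation and poor 4f/5d shielding distort the trend for the heavy p-block elements.
Approximate values (kJ/mol): Na 496, In 558, Tl 589, Bi 703.
So from lowest to highest: Na < In < Tl < Bi.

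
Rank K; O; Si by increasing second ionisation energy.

IE_2 is the cost of taking one more electron from the +1 cation: K⁺ is the bare [Ar] core; O⁺ still has 5 valence electrons; Si⁺ still has 3 valence electrons.
Usually core removal costs more than valence removal, but here the competition is close: a tightly held n=2 valence electron can cost more to remove than an n=3 core electron, so the actual values have to decide it.
Valence configurations: O⁺ [He]2s²2p³, Si⁺ [Ne]3s²3p¹.
Approximate IE_2 values (kJ/mol): K 3052, O 3388, Si 1577.
Overall IE_2 order: Si < K < O.

Si, K, O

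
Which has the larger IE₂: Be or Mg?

After 1 electron has been removed, what remains? Be⁺ still has 1 valence electron; Mg⁺ still has 1 valence electron.
All are still removing valence electrons, so compare the +1 ions as you would atoms: IE_2 generally rises across a period (higher Z_eff) and falls down a group (larger shell), subject to the usual subshell exceptions.
Valence configurations: Be⁺ [He]2s¹, Mg⁺ [Ne]3s¹.
The numbers (kJ/mol): Be 1757, Mg 1451.
So the second ionization energies run Mg < Be.

Be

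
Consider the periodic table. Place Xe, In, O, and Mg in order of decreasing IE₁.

First ionization energy rises across a period (greater Z_eff holds electrons more tightly) and falls down a group (valence electrons are farther from the nucleus).
These span different periods and groups, so the two trends combine.
Mg > In: period and group pull opposite ways; the down-group shift dominates (738 vs 558 kJ/mol).
Xe > Mg: period and group pull opposite ways; the across-period shift dominates (1170 vs 738 kJ/mol).
O > Xe: period and group pull opposite ways; the down-group shift dominates (1314 vs 1170 kJ/mol).
For reference (kJ/mol): O 1314, Mg 738, In 558, Xe 1170.
So from highest to lowest: O > Xe > Mg > In.

O > Xe > Mg > In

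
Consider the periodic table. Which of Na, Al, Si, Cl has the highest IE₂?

After 1 electron has been removed, what remains? Na⁺ is the bare [Ne] core; Al⁺ still has 2 valence electrons; Si⁺ still has 3 valence electrons; Cl⁺ still has 6 valence electrons.
Pulling an electron out of a noble-gas core costs far more than removing a remaining valence electron, so Na sits at the high end of IE_2.
Valence configurations: Al⁺ [Ne]3s², Si⁺ [Ne]3s²3p¹, Cl⁺ [Ne]3s²3p⁴.
Si⁺ loses a lone 3p electron whereas Al⁺ must break into a filled 3s² pair, so IE_2(Al) > IE_2(Si) even though Si has the higher nuclear charge.
The numbers (kJ/mol): Na 4562, Al 1817, Si 1577, Cl 2298.
So the second ionization energies run Si < Al < Cl < Na.

Na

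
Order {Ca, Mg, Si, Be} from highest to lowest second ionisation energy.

IE_2 is the cost of taking one more electron from the +1 cation: Ca⁺ still has 1 valence electron; Mg⁺ still has 1 valence electron; Si⁺ still has 3 valence electrons; Be⁺ still has 1 valence electron.
All are still removing valence electrons, so compare the +1 ions as you would atoms: IE_2 generally rises across a period (higher Z_eff) and falls down a group (larger shell), subject to the usual subshell exceptions.
Valence configurations: Ca⁺ [Ar]4s¹, Mg⁺ [Ne]3s¹, Si⁺ [Ne]3s²3p¹, Be⁺ [He]2s¹.
Tabulated IE_2 (kJ/mol): Ca 1145, Mg 1451, Si 1577, Be 1757.
Overall IE_2 order: Ca < Mg < Si < Be.

Be, Si, Mg, Ca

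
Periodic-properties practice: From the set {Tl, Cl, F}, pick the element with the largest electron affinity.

F is in period 2, group 17; Cl is in period 3, group 17; Tl is in period 6, group 13.
EA tends to increase across a period and decrease down a group, though the pattern is less regular than for IE or radius.
These span different periods and groups, so the two trends combine.
F > Tl: both effects reinforce here, so F is clearly the higher of the two.
Cl > F: this pair runs against the simple trend — see the exception note.
Note the exception: Cl has a higher electron affinity than F, contrary to the simple trend — F's small 2p subshell makes the incoming electron feel strong e⁻–e⁻ repulsion, so Cl actually releases more energy on gaining an electron.
Approximate values (kJ/mol): F 328, Cl 349, Tl 19.
The largest electron affinity among these belongs to Cl.

Cl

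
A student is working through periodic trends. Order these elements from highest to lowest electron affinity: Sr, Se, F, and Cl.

F is in period 2, group 17; Cl is in period 3, group 17; Se is in period 4, group 16; Sr is in period 5, group 2.
Atoms with high Z_eff and room in the valence shell (especially the halogens) have the most exothermic electron affinities.
These span different periods and groups, so the two trends combine.
Se > Sr: relative to Sr, both the across-period and down-group shifts push Se's electron affinity up.
F > Se: both effects reinforce here, so F is clearly the higher of the two.
Cl > F: this pair runs against the simple trend — see the exception note.
Note the exception: Cl has a higher electron affinity than F, contrary to the simple trend — F's small 2p subshell makes the incoming electron feel strong e⁻–e⁻ repulsion, so Cl actually releases more energy on gaining an electron.
Tabulated electron affinity (kJ/mol): F 328, Cl 349, Se 195, Sr 5.
So from highest to lowest: Cl > F > Se > Sr.

Cl > F > Se > Sr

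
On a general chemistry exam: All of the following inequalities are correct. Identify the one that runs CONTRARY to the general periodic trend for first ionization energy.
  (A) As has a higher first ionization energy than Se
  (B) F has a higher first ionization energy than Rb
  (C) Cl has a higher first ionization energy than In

The general trend: first ionization energy increases across a period and decreases down a group.
(A) As (period 4, group 15) vs Se (period 4, group 16): the stated order contradicts the simple trend.
(B) F (period 2, group 17) vs Rb (period 5, group 1): the stated order agrees with the simple trend.
(C) Cl (period 3, group 17) vs In (period 5, group 13): the stated order agrees with the simple trend.
The exception is (A): Se (4p⁴) ionizes more easily than half-filled As (4p³).

(A)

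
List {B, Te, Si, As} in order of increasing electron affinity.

B is in period 2, group 13; Si is in period 3, group 14; As is in period 4, group 15; Te is in period 5, group 16.
EA tends to increase across a period and decrease down a group, though the pattern is less regular than for IE or radius.
These sit on a diagonal, where the across-period and down-group effects partly cancel.
As > B: the two effects oppose for this pair; the across-period effect wins (78 vs 27 kJ/mol).
Si > As: the two effects oppose for this pair; the down-group effect wins (134 vs 78 kJ/mol).
Te > Si: period and group pull opposite ways; the across-period shift dominates (190 vs 134 kJ/mol).
For reference (kJ/mol): B 27, Si 134, As 78, Te 190.
So from lowest to highest: B < As < Si < Te.

B, As, Si, Te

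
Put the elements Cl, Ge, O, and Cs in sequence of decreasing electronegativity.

O > Cl > Ge > Cs

Electronegativity increases across a period and decreases down a group, tracking effective nuclear charge and atomic size.
Neither a single period nor a single group — weigh both effects.
Ge > Cs: both effects reinforce here, so Ge is clearly the higher of the two.
Cl > Ge: relative to Ge, both the across-period and down-group shifts push Cl's electronegativity up.
O > Cl: the two effects oppose for this pair; the down-group effect wins (3.44 vs 3.16).
Approximate values (Pauling): O 3.44, Cl 3.16, Ge 2.01, Cs 0.79.
So from highest to lowest: O > Cl > Ge > Cs.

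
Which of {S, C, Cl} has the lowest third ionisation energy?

Consider each +2 ion: S²⁺ still has 4 valence electrons; C²⁺ still has 2 valence electrons; Cl²⁺ still has 5 valence electrons.
All are still removing valence electrons, so compare the +2 ions as you would atoms: IE_3 generally rises across a period (higher Z_eff) and falls down a group (larger shell), subject to the usual subshell exceptions.
Valence configurations: S²⁺ [Ne]3s²3p², C²⁺ [He]2s², Cl²⁺ [Ne]3s²3p³.
The numbers (kJ/mol): S 3357, C 4620, Cl 3822.
Overall IE_3 order: S < Cl < C.

S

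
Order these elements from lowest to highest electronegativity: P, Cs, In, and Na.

Cs, Na, In, P

Na is in period 3, group 1; P is in period 3, group 15; In is in period 5, group 13; Cs is in period 6, group 1.
Smaller atoms with higher effective nuclear charge are more electronegative.
Neither a single period nor a single group — weigh both effects.
Na > Cs: they share group 1; the group trend gives Na the larger value.
In > Na: the two effects oppose for this pair; the across-period effect wins (1.78 vs 0.93).
P > In: relative to In, both the across-period and down-group shifts push P's electronegativity up.
Tabulated electronegativity (Pauling): Na 0.93, P 2.19, In 1.78, Cs 0.79.
So from lowest to highest: Cs < Na < In < P.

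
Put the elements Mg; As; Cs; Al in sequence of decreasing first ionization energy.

As > Mg > Al > Cs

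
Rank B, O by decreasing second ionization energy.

O > B

The second ionization energy removes an electron from the +1 ion. For each element: B⁺ still has 2 valence electrons; O⁺ still has 5 valence electrons.
All are still removing valence electrons, so compare the +1 ions as you would atoms: IE_2 generally rises across a period (higher Z_eff) and falls down a group (larger shell), subject to the usual subshell exceptions.
Valence configurations: B⁺ [He]2s², O⁺ [He]2s²2p³.
Tabulated IE_2 (kJ/mol): B 2427, O 3388.
Putting it together, IE_2: B < O.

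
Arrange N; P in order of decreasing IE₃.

N > P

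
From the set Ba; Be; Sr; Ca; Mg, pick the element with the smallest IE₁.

Ba

Be is in period 2, group 2; Mg is in period 3, group 2; Ca is in period 4, group 2; Sr is in period 5, group 2; Ba is in period 6, group 2.
Across a period the outer electron is held more tightly (higher IE₁); down a group it sits in a higher shell, more shielded, and comes off more easily.
All are in group 2, so first ionization energy increases up the group.
The smallest IE₁ among these belongs to Ba.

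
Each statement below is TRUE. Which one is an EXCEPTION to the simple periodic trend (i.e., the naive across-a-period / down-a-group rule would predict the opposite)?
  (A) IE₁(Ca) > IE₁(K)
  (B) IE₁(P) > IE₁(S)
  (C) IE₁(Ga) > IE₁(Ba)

The general trend: IE₁ increases across a period and decreases down a group.
(A) Ca (period 4, group 2) vs K (period 4, group 1): the stated order agrees with the simple trend.
(B) P (period 3, group 15) vs S (period 3, group 16): the stated order contradicts the simple trend.
(C) Ga (period 4, group 13) vs Ba (period 6, group 2): the stated order agrees with the simple trend.
The exception is (B): S (3p⁴) ionizes more easily than half-filled P (3p³) because the paired 3p electron in S is pushed out by e⁻–e⁻ repulsion.

(B)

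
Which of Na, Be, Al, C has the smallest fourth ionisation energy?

IE_4 is the cost of taking one more electron from the +3 cation: Na³⁺ is already 2 electrons into the core; Be³⁺ is already 1 electron into the core; Al³⁺ is the bare [Ne] core; C³⁺ still has 1 valence electron.
Pulling an electron out of a noble-gas core costs far more than removing a remaining valence electron, so Na, Al and Be sit at the high end of IE_4.
The numbers (kJ/mol): Na 9543, Be 21007, Al 11577, C 6223.
So the fourth ionization energies run C < Na < Al < Be.

C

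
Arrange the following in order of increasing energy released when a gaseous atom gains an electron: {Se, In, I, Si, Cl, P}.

In < P < Si < Se < I < Cl

Si is in period 3, group 14; P is in period 3, group 15; Cl is in period 3, group 17; Se is in period 4, group 16; In is in period 5, group 13; I is in period 5, group 17.
Electron affinity generally becomes more exothermic across a period toward the halogens and less exothermic down a group.
Neither a single period nor a single group — weigh both effects.
P > In: both effects reinforce here, so P is clearly the higher of the two.
Si > P: this pair runs against the simple trend — see the exception note.
Se > Si: period and group pull opposite ways; the across-period shift dominates (195 vs 134 kJ/mol).
I > Se: the two effects oppose for this pair; the across-period effect wins (295 vs 195 kJ/mol).
Cl > I: Cl sits above I in group 17, so the down-group effect alone puts Cl higher.
Note the exception: Si has a higher electron affinity than P, contrary to the simple trend — adding an electron to P's half-filled 3p³ is unfavourable, so Si (3p²) has the more exothermic EA.
Approximate values (kJ/mol): Si 134, P 72, Cl 349, Se 195, In 29, I 295.
So from lowest to highest: In < P < Si < Se < I < Cl.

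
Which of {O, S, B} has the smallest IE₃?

IE_3 is the cost of taking one more electron from the +2 cation: O²⁺ still has 4 valence electrons; S²⁺ still has 4 valence electrons; B²⁺ still has 1 valence electron.
All are still removing valence electrons, so compare the +2 ions as you would atoms: IE_3 generally rises across a period (higher Z_eff) and falls down a group (larger shell), subject to the usual subshell exceptions.
Valence configurations: O²⁺ [He]2s²2p², S²⁺ [Ne]3s²3p², B²⁺ [He]2s¹.
Tabulated IE_3 (kJ/mol): O 5300, S 3357, B 3660.
Putting it together, IE_3: S < B < O.

S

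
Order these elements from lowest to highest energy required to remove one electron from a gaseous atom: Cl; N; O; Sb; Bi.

Bi < Sb < Cl < O < N

N is in period 2, group 15; O is in period 2, group 16; Cl is in period 3, group 17; Sb is in period 5, group 15; Bi is in period 6, group 15.
Removing the outermost electron gets harder across a period and easier down a group.
Here both period and group differ, so the two effects have to be weighed against each other.
Sb > Bi: Sb sits above Bi in group 15, so the down-group effect alone puts Sb higher.
Cl > Sb: both effects reinforce here, so Cl is clearly the higher of the two.
O > Cl: period and group pull opposite ways; the down-group shift dominates (1314 vs 1251 kJ/mol).
N > O: this pair runs against the simple trend — see the exception note.
Note the exception: N has a higher first ionization energy than O, contrary to the simple trend — pairing an electron in O's 2p⁴ costs repulsion energy, so O ionizes more easily than half-filled N (2p³).
Approximate values (kJ/mol): N 1402, O 1314, Cl 1251, Sb 831, Bi 703.
So from lowest to highest: Bi < Sb < Cl < O < N.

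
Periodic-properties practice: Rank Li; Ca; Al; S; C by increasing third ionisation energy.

Al < S < C < Ca < Li

The third ionization energy removes an electron from the +2 ion. For each element: Li²⁺ is already 1 electron into the core; Ca²⁺ is the bare [Ar] core; Al²⁺ still has 1 valence electron; S²⁺ still has 4 valence electrons; C²⁺ still has 2 valence electrons.
Pulling an electron out of a noble-gas core costs far more than removing a remaining valence electron, so Ca and Li sit at the high end of IE_3.
Valence configurations: Al²⁺ [Ne]3s¹, S²⁺ [Ne]3s²3p², C²⁺ [He]2s².
Approximate IE_3 values (kJ/mol): Li 11815, Ca 4912, Al 2745, S 3357, C 4620.
Putting it together, IE_3: Al < S < C < Ca < Li.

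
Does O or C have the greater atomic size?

C is in period 2, group 14; O is in period 2, group 16.
Radius decreases left→right (rising Z_eff, same n) and increases top→bottom (higher n).
All lie in period 2, so atomic radius increases right to left.
So C has the greater atomic size (C > O).

C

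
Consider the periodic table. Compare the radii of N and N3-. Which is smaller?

Forming N3- adds 3 electrons to N. More electron–electron repulsion in the same shell, with unchanged nuclear charge, lets the cloud expand.
An anion is larger than its parent atom: N3- > N.

N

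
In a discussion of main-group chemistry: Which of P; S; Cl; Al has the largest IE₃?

After 2 electrons have been removed, what remains? P²⁺ still has 3 valence electrons; S²⁺ still has 4 valence electrons; Cl²⁺ still has 5 valence electrons; Al²⁺ still has 1 valence electron.
All are still removing valence electrons, so compare the +2 ions as you would atoms: IE_3 generally rises across a period (higher Z_eff) and falls down a group (larger shell), subject to the usual subshell exceptions.
Valence configurations: P²⁺ [Ne]3s²3p¹, S²⁺ [Ne]3s²3p², Cl²⁺ [Ne]3s²3p³, Al²⁺ [Ne]3s¹.
The numbers (kJ/mol): P 2914, S 3357, Cl 3822, Al 2745.
Putting it together, IE_3: Al < P < S < Cl.

Cl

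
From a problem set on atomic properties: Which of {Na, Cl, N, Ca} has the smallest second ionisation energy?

Ca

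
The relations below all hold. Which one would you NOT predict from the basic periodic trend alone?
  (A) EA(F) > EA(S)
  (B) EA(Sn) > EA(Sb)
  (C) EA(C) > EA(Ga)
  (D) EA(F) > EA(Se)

(B)

The general trend: electron affinity increases across a period and decreases down a group.
(A) F (period 2, group 17) vs S (period 3, group 16): the stated order agrees with the simple trend.
(B) Sn (period 5, group 14) vs Sb (period 5, group 15): the stated order contradicts the simple trend.
(C) C (period 2, group 14) vs Ga (period 4, group 13): the stated order agrees with the simple trend.
(D) F (period 2, group 17) vs Se (period 4, group 16): the stated order agrees with the simple trend.
The exception is (B): adding an electron to Sb's half-filled 5p³ is unfavourable, so Sn has the more exothermic EA.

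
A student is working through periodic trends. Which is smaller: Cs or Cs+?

Forming Cs+ removes 1 electron from Cs. Fewer electrons for the same nuclear charge means less shielding and a higher Z_eff on the remaining electrons, and for main-group metals the entire outer shell is lost.
A cation is smaller than its parent atom: Cs+ < Cs.

Cs+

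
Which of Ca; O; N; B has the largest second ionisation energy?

Consider each +1 ion: Ca⁺ still has 1 valence electron; O⁺ still has 5 valence electrons; N⁺ still has 4 valence electrons; B⁺ still has 2 valence electrons.
All are still removing valence electrons, so compare the +1 ions as you would atoms: IE_2 generally rises across a period (higher Z_eff) and falls down a group (larger shell), subject to the usual subshell exceptions.
Valence configurations: Ca⁺ [Ar]4s¹, O⁺ [He]2s²2p³, N⁺ [He]2s²2p², B⁺ [He]2s².
Approximate IE_2 values (kJ/mol): Ca 1145, O 3388, N 2856, B 2427.
So the second ionization energies run Ca < B < N < O.

O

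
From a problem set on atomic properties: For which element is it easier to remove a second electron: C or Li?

After 1 electron has been removed, what remains? C⁺ still has 3 valence electrons; Li⁺ is the bare [He] core.
Pulling an electron out of a noble-gas core costs far more than removing a remaining valence electron, so Li sits at the high end of IE_2.
The numbers (kJ/mol): C 2353, Li 7298.
Hence IE_2: C < Li.

C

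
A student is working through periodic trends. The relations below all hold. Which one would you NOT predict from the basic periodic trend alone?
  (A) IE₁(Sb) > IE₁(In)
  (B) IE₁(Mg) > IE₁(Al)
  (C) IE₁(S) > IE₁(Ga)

(B)

The general trend: IE₁ increases across a period and decreases down a group.
(A) Sb (period 5, group 15) vs In (period 5, group 13): the stated order agrees with the simple trend.
(B) Mg (period 3, group 2) vs Al (period 3, group 13): the stated order contradicts the simple trend.
(C) S (period 3, group 16) vs Ga (period 4, group 13): the stated order agrees with the simple trend.
The exception is (B): Al's single 3p electron is easier to remove than one from Mg's filled 3s².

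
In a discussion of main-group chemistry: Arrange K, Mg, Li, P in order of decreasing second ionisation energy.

Li > K > P > Mg

After 1 electron has been removed, what remains? K⁺ is the bare [Ar] core; Mg⁺ still has 1 valence electron; Li⁺ is the bare [He] core; P⁺ still has 4 valence electrons.
Core electrons are held far more tightly than valence electrons, so K and Li top the IE_2 order.
Valence configurations: Mg⁺ [Ne]3s¹, P⁺ [Ne]3s²3p².
The numbers (kJ/mol): K 3052, Mg 1451, Li 7298, P 1907.
Overall IE_2 order: Mg < P < K < Li.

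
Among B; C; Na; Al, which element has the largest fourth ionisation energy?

B

The fourth ionization energy removes an electron from the +3 ion. For each element: B³⁺ is the bare [He] core; C³⁺ still has 1 valence electron; Na³⁺ is already 2 electrons into the core; Al³⁺ is the bare [Ne] core.
Pulling an electron out of a noble-gas core costs far more than removing a remaining valence electron, so Na, Al and B sit at the high end of IE_4.
Approximate IE_4 values (kJ/mol): B 25026, C 6223, Na 9543, Al 11577.
So the fourth ionization energies run C < Na < Al < B.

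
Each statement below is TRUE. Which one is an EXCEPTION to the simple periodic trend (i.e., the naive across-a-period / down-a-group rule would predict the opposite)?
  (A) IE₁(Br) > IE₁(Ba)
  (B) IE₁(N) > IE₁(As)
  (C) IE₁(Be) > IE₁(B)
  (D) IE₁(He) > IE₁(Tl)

The general trend: first ionization energy increases across a period and decreases down a group.
(A) Br (period 4, group 17) vs Ba (period 6, group 2): the stated order agrees with the simple trend.
(B) N (period 2, group 15) vs As (period 4, group 15): the stated order agrees with the simple trend.
(C) Be (period 2, group 2) vs B (period 2, group 13): the stated order contradicts the simple trend.
(D) He (period 1, group 18) vs Tl (period 6, group 13): the stated order agrees with the simple trend.
The exception is (C): removing B's lone 2p electron is easier than breaking Be's filled 2s².

(C)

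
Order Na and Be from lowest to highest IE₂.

After 1 electron has been removed, what remains? Na⁺ is the bare [Ne] core; Be⁺ still has 1 valence electron.
Pulling an electron out of a noble-gas core costs far more than removing a remaining valence electron, so Na sits at the high end of IE_2.
The numbers (kJ/mol): Na 4562, Be 1757.
Putting it together, IE_2: Be < Na.

Be, Na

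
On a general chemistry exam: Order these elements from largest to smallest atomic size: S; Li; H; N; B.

Li, S, B, N, H

H is in period 1, group 1; Li is in period 2, group 1; B is in period 2, group 13; N is in period 2, group 15; S is in period 3, group 16.
Moving right in a period, electrons are added to the same shell under a stronger nuclear pull, so atoms get smaller; moving down, a new shell is opened and atoms get larger.
Neither a single period nor a single group — weigh both effects.
N > H: period and group pull opposite ways; the down-group shift dominates (71 vs 32 pm).
B > N: B lies to the left of N in period 2, so the across-period effect alone puts B larger.
S > B: the two effects oppose for this pair; the down-group effect wins (103 vs 85 pm).
Li > S: period and group pull opposite ways; the across-period shift dominates (133 vs 103 pm).
Tabulated atomic radius (pm): H 32, Li 133, B 85, N 71, S 103.
So from largest to smallest: Li > S > B > N > H.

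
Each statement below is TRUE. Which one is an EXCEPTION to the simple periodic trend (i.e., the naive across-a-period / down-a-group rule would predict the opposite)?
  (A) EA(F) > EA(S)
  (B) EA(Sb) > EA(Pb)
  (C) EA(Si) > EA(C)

(C)

The general trend: electron affinity increases across a period and decreases down a group.
(A) F (period 2, group 17) vs S (period 3, group 16): the stated order agrees with the simple trend.
(B) Sb (period 5, group 15) vs Pb (period 6, group 14): the stated order agrees with the simple trend.
(C) Si (period 3, group 14) vs C (period 2, group 14): the stated order contradicts the simple trend.
The exception is (C): Si's larger, more diffuse 3p orbitals accept an added electron slightly more readily than C's compact 2p.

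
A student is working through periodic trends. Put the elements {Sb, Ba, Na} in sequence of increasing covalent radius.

Sb < Na < Ba

Na is in period 3, group 1; Sb is in period 5, group 15; Ba is in period 6, group 2.
Moving right in a period, electrons are added to the same shell under a stronger nuclear pull, so atoms get smaller; moving down, a new shell is opened and atoms get larger.
Here both period and group differ, so the two effects have to be weighed against each other.
Na > Sb: period and group pull opposite ways; the across-period shift dominates (155 vs 140 pm).
Ba > Na: the two effects oppose for this pair; the down-group effect wins (196 vs 155 pm).
Approximate values (pm): Na 155, Sb 140, Ba 196.
So from smallest to largest: Sb < Na < Ba.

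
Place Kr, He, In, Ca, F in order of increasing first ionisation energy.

Across a period the outer electron is held more tightly (higher IE₁); down a group it sits in a higher shell, more shielded, and comes off more easily.
These span different periods and groups, so the two trends combine.
Ca > In: the two effects oppose for this pair; the down-group effect wins (590 vs 558 kJ/mol).
Kr > Ca: both are in period 4; the period trend gives Kr the larger value.
F > Kr: period and group pull opposite ways; the down-group shift dominates (1681 vs 1351 kJ/mol).
He > F: both effects reinforce here, so He is clearly the higher of the two.
Approximate values (kJ/mol): He 2372, F 1681, Ca 590, Kr 1351, In 558.
So from lowest to highest: In < Ca < Kr < F < He.

In, Ca, Kr, F, He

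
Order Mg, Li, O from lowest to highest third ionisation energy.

O < Mg < Li

After 2 electrons have been removed, what remains? Mg²⁺ is the bare [Ne] core; Li²⁺ is already 1 electron into the core; O²⁺ still has 4 valence electrons.
Breaking into a closed-shell core is much more expensive than removing a leftover valence electron — Mg and Li have the largest IE_3 here.
Tabulated IE_3 (kJ/mol): Mg 7733, Li 11815, O 5300.
Overall IE_3 order: O < Mg < Li.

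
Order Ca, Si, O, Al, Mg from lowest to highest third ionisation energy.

Al < Si < Ca < O < Mg

IE_3 is the cost of taking one more electron from the +2 cation: Ca²⁺ is the bare [Ar] core; Si²⁺ still has 2 valence electrons; O²⁺ still has 4 valence electrons; Al²⁺ still has 1 valence electron; Mg²⁺ is the bare [Ne] core.
Usually core removal costs more than valence removal, but here the competition is close: a tightly held n=2 valence electron can cost more to remove than an n=3 core electron, so the actual values have to decide it.
Valence configurations: Si²⁺ [Ne]3s², O²⁺ [He]2s²2p², Al²⁺ [Ne]3s¹.
Approximate IE_3 values (kJ/mol): Ca 4912, Si 3232, O 5300, Al 2745, Mg 7733.
Hence IE_3: Al < Si < Ca < O < Mg.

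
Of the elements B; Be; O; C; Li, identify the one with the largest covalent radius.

Li is in period 2, group 1; Be is in period 2, group 2; B is in period 2, group 13; C is in period 2, group 14; O is in period 2, group 16.
Across a period the added protons contract the valence shell; down a group each new principal shell makes the atom larger.
All lie in period 2, so atomic radius increases right to left.
The largest covalent radius among these belongs to Li.

Li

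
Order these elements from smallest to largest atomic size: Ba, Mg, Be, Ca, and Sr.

Be < Mg < Ca < Sr < Ba

Be is in period 2, group 2; Mg is in period 3, group 2; Ca is in period 4, group 2; Sr is in period 5, group 2; Ba is in period 6, group 2.
Radius decreases left→right (rising Z_eff, same n) and increases top→bottom (higher n).
All are in group 2, so atomic radius increases down the group.
So from smallest to largest: Be < Mg < Ca < Sr < Ba.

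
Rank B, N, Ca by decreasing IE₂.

N, B, Ca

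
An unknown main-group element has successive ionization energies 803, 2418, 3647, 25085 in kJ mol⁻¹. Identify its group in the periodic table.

Look for the largest jump between consecutive ionization energies: IE4/IE3 ≈ 6.9, far larger than any earlier ratio.
That jump marks the point where a core electron is being removed. So the atom has 3 valence electrons.
A main-group element with 3 valence electrons is in group 13.

Group 13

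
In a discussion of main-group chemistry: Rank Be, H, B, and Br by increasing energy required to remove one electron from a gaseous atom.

B < Be < Br < H

Removing the outermost electron gets harder across a period and easier down a group.
Neither a single period nor a single group — weigh both effects.
Be > B: this pair runs against the simple trend — see the exception note.
Br > Be: the two effects oppose for this pair; the across-period effect wins (1140 vs 900 kJ/mol).
H > Br: period and group pull opposite ways; the down-group shift dominates (1312 vs 1140 kJ/mol).
Note the exception: Be has a higher first ionization energy than B, contrary to the simple trend — removing B's lone 2p electron is easier than breaking Be's filled 2s².
Approximate values (kJ/mol): H 1312, Be 900, B 801, Br 1140.
So from lowest to highest: B < Be < Br < H.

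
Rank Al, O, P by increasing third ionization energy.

Consider each +2 ion: Al²⁺ still has 1 valence electron; O²⁺ still has 4 valence electrons; P²⁺ still has 3 valence electrons.
All are still removing valence electrons, so compare the +2 ions as you would atoms: IE_3 generally rises across a period (higher Z_eff) and falls down a group (larger shell), subject to the usual subshell exceptions.
Valence configurations: Al²⁺ [Ne]3s¹, O²⁺ [He]2s²2p², P²⁺ [Ne]3s²3p¹.
Approximate IE_3 values (kJ/mol): Al 2745, O 5300, P 2914.
Putting it together, IE_3: Al < P < O.

Al, P, O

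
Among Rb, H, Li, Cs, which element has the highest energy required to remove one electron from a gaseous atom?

H

H is in period 1, group 1; Li is in period 2, group 1; Rb is in period 5, group 1; Cs is in period 6, group 1.
Across a period the outer electron is held more tightly (higher IE₁); down a group it sits in a higher shell, more shielded, and comes off more easily.
All are in group 1, so first ionization energy increases up the group.
The highest energy required to remove one electron from a gaseous atom among these belongs to H.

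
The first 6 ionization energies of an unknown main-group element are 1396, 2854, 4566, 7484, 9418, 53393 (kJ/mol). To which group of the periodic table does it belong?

Group 15

Look for the largest jump between consecutive ionization energies: IE6/IE5 ≈ 5.7, far larger than any earlier ratio.
That jump marks the point where a core electron is being removed. So the atom has 5 valence electrons.
A main-group element with 5 valence electrons is in group 15.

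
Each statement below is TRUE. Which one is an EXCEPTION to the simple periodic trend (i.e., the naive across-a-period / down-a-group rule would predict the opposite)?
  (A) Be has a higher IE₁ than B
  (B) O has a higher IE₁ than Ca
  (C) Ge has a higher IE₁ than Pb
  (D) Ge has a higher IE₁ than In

The general trend: IE₁ increases across a period and decreases down a group.
(A) Be (period 2, group 2) vs B (period 2, group 13): the stated order contradicts the simple trend.
(B) O (period 2, group 16) vs Ca (period 4, group 2): the stated order agrees with the simple trend.
(C) Ge (period 4, group 14) vs Pb (period 6, group 14): the stated order agrees with the simple trend.
(D) Ge (period 4, group 14) vs In (period 5, group 13): the stated order agrees with the simple trend.
The exception is (A): removing B's lone 2p electron is easier than breaking Be's filled 2s².

(A)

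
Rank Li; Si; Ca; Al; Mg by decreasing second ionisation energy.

Li > Al > Si > Mg > Ca

After 1 electron has been removed, what remains? Li⁺ is the bare [He] core; Si⁺ still has 3 valence electrons; Ca⁺ still has 1 valence electron; Al⁺ still has 2 valence electrons; Mg⁺ still has 1 valence electron.
Pulling an electron out of a noble-gas core costs far more than removing a remaining valence electron, so Li sits at the high end of IE_2.
Valence configurations: Si⁺ [Ne]3s²3p¹, Ca⁺ [Ar]4s¹, Al⁺ [Ne]3s², Mg⁺ [Ne]3s¹.
Si⁺ loses a lone 3p electron whereas Al⁺ must break into a filled 3s² pair, so IE_2(Al) > IE_2(Si) even though Si has the higher nuclear charge.
The numbers (kJ/mol): Li 7298, Si 1577, Ca 1145, Al 1817, Mg 1451.
Overall IE_2 order: Ca < Mg < Si < Al < Li.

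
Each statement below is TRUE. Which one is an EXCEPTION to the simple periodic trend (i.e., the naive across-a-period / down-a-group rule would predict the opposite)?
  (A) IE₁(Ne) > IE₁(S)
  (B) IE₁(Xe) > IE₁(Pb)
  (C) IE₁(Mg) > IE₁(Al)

(C)

The general trend: first ionization energy increases across a period and decreases down a group.
(A) Ne (period 2, group 18) vs S (period 3, group 16): the stated order agrees with the simple trend.
(B) Xe (period 5, group 18) vs Pb (period 6, group 14): the stated order agrees with the simple trend.
(C) Mg (period 3, group 2) vs Al (period 3, group 13): the stated order contradicts the simple trend.
The exception is (C): Al's single 3p electron is easier to remove than one from Mg's filled 3s².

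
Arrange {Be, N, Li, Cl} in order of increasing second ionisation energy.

After 1 electron has been removed, what remains? Be⁺ still has 1 valence electron; N⁺ still has 4 valence electrons; Li⁺ is the bare [He] core; Cl⁺ still has 6 valence electrons.
Breaking into a closed-shell core is much more expensive than removing a leftover valence electron — Li has the largest IE_2 here.
Valence configurations: Be⁺ [He]2s¹, N⁺ [He]2s²2p², Cl⁺ [Ne]3s²3p⁴.
The numbers (kJ/mol): Be 1757, N 2856, Li 7298, Cl 2298.
Overall IE_2 order: Be < Cl < N < Li.

Be, Cl, N, Li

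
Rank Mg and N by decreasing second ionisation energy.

The second ionization energy removes an electron from the +1 ion. For each element: Mg⁺ still has 1 valence electron; N⁺ still has 4 valence electrons.
All are still removing valence electrons, so compare the +1 ions as you would atoms: IE_2 generally rises across a period (higher Z_eff) and falls down a group (larger shell), subject to the usual subshell exceptions.
Valence configurations: Mg⁺ [Ne]3s¹, N⁺ [He]2s²2p².
Tabulated IE_2 (kJ/mol): Mg 1451, N 2856.
Hence IE_2: Mg < N.

N > Mg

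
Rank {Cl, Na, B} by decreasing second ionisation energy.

Na, B, Cl

After 1 electron has been removed, what remains? Cl⁺ still has 6 valence electrons; Na⁺ is the bare [Ne] core; B⁺ still has 2 valence electrons.
Breaking into a closed-shell core is much more expensive than removing a leftover valence electron — Na has the largest IE_2 here.
Valence configurations: Cl⁺ [Ne]3s²3p⁴, B⁺ [He]2s².
Approximate IE_2 values (kJ/mol): Cl 2298, Na 4562, B 2427.
So the second ionization energies run Cl < B < Na.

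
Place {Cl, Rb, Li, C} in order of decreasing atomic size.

Li is in period 2, group 1; C is in period 2, group 14; Cl is in period 3, group 17; Rb is in period 5, group 1.
Radius decreases left→right (rising Z_eff, same n) and increases top→bottom (higher n).
These span different periods and groups, so the two trends combine.
Cl > C: period and group pull opposite ways; the down-group shift dominates (99 vs 75 pm).
Li > Cl: period and group pull opposite ways; the across-period shift dominates (133 vs 99 pm).
Rb > Li: Rb sits below Li in group 1, so the down-group effect alone puts Rb larger.
Approximate values (pm): Li 133, C 75, Cl 99, Rb 210.
So from largest to smallest: Rb > Li > Cl > C.

Rb > Li > Cl > C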